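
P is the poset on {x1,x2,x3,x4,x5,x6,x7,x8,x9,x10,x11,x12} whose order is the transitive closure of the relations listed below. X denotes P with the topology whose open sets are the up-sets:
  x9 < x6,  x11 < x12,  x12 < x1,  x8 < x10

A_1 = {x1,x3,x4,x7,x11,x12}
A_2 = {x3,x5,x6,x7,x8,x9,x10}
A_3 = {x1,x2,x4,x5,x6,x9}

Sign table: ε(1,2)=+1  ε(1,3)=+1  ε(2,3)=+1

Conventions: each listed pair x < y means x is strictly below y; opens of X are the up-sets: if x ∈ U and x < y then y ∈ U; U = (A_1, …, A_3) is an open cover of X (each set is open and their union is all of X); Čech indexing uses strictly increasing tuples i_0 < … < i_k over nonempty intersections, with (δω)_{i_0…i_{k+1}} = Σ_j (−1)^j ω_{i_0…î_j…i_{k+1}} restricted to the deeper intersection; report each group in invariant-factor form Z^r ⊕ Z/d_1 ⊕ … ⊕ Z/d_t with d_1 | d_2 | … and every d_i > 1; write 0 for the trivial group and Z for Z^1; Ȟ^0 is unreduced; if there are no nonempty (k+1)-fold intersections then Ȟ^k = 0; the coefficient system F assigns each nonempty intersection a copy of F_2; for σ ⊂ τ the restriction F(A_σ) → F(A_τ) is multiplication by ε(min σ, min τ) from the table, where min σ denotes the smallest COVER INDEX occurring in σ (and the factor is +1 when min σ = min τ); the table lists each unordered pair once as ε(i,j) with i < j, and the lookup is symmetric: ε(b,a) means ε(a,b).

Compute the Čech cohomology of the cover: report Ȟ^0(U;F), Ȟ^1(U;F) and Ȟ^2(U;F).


Ȟ^0 = Z/2, Ȟ^1 = Z/2, Ȟ^2 = 0

nerve of the cover:
  A12={x3,x7} A13={x1,x4} A23={x5,x6,x9}
C dims 3,3; δ0: rk_F2 2
Ȟ^0 = (3 − 2) − 0 = 1, so Ȟ^0 ≅ Z/2
Ȟ^1 = (3 − 0) − 2 = 1, so Ȟ^1 ≅ Z/2
Ȟ^2 = (0 − 0) − 0 = 0, so Ȟ^2 ≅ 0


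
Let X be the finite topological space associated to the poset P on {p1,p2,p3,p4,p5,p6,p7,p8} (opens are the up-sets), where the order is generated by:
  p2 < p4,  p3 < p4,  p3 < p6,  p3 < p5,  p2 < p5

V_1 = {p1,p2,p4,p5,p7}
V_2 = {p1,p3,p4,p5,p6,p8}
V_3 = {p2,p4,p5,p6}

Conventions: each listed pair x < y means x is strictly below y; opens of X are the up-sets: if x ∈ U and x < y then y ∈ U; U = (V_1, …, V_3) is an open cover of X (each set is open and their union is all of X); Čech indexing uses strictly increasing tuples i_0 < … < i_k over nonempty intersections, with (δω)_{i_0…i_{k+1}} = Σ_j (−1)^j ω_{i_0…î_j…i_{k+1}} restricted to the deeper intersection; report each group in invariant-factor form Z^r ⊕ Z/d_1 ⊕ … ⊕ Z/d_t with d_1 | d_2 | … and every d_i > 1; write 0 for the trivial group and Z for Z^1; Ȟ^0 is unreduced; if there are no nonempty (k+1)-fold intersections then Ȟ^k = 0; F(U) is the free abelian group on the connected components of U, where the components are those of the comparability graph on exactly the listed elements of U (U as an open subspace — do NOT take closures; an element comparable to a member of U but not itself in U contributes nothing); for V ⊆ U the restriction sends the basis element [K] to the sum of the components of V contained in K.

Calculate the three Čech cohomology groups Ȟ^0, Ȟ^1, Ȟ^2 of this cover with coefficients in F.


nonempty overlaps:
  V12={p1,p4,p5} V13={p2,p4,p5} V23={p4,p5,p6}
  V123={p4,p5}
components per intersection:
  V1: {p1} {p2,p4,p5} {p7}
  V2: {p1} {p3,p4,p5,p6} {p8}
  V3: {p2,p4,p5} {p6}
  V12: {p1} {p4} {p5}
  V13: {p2,p4,p5}
  V23: {p4} {p5} {p6}
  V123: {p4} {p5}
C dims 8,7,2; δ0: rk 4, SNF 1^4; δ1: rk 2, SNF 1^2
degree 0: 8−4−0 = 4 → Ȟ^0 ≅ Z^4
degree 1: 7−2−4 = 1 → Ȟ^1 ≅ Z
degree 2: 2−0−2 = 0 → Ȟ^2 ≅ 0

Ȟ^0(U;F) ≅ Z^4, Ȟ^1(U;F) ≅ Z and Ȟ^2(U;F) ≅ 0


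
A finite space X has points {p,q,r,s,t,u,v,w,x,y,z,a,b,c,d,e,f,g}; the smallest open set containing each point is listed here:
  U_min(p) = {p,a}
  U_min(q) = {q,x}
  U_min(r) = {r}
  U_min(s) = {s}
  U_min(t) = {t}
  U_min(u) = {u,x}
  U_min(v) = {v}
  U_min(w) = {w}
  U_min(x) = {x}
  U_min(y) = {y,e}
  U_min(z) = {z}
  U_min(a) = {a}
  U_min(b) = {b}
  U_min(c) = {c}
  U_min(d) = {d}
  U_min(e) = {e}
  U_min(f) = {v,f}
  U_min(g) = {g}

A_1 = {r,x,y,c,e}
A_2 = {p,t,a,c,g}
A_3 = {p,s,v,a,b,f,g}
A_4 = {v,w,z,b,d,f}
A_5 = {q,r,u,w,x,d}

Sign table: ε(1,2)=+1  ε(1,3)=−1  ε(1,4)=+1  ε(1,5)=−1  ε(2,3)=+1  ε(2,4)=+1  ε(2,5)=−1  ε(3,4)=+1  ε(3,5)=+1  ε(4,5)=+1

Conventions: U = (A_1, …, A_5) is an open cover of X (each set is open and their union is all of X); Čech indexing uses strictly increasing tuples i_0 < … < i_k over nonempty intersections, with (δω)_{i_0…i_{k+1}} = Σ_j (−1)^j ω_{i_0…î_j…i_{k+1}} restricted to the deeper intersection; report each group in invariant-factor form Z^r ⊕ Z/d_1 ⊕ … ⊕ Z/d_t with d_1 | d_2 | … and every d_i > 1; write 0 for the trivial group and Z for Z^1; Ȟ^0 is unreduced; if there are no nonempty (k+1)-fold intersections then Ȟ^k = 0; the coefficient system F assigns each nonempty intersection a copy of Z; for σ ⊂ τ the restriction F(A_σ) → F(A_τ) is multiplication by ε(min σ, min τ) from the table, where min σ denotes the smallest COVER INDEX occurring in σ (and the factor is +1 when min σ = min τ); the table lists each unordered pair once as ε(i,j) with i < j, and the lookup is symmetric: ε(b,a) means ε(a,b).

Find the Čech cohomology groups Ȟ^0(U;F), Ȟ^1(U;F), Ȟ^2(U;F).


Ȟ^0 = 0,  Ȟ^1 = Z/2,  Ȟ^2 = 0

nonempty intersections:
  A12={c} A15={r,x} A23={p,a,g} A34={v,b,f} A45={w,d}
C dims 5,5; δ0: rk 5, SNF 1^4·2
Ȟ^0: (5−5)−0=0 ⇒ 0
Ȟ^1: (5−0)−5=0 plus torsion [2] ⇒ Z/2
Ȟ^2: (0−0)−0=0 ⇒ 0


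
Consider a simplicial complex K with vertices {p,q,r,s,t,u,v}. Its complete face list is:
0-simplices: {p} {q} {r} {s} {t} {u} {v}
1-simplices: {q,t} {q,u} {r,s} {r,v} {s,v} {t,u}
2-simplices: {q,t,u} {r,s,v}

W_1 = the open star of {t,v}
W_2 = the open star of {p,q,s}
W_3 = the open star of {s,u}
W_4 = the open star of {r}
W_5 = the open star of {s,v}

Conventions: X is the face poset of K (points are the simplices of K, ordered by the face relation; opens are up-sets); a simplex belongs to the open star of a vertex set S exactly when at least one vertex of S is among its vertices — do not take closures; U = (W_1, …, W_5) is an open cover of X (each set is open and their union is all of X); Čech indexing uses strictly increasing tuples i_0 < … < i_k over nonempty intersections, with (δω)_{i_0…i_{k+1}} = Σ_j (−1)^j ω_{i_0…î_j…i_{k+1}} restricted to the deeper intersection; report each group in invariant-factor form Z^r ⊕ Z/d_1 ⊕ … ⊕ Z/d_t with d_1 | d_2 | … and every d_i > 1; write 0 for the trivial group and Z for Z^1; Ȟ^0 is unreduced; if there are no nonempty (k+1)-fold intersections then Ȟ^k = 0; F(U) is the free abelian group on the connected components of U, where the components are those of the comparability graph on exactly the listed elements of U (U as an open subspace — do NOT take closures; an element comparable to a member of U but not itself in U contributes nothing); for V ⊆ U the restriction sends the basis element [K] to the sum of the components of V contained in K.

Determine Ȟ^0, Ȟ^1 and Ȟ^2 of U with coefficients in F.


Ȟ^0(U;F) ≅ Z^3, Ȟ^1(U;F) ≅ 0, Ȟ^2(U;F) ≅ 0

nonempty overlaps:
  W1={{t},{v},{q,t},{r,v},{s,v},{t,u},{q,t,u},{r,s,v}} W2={{p},{q},{s},{q,t},{q,u},{r,s},{s,v},{q,t,u},{r,s,v}} W3={{s},{u},{q,u},{r,s},{s,v},{t,u},{q,t,u},{r,s,v}} W4={{r},{r,s},{r,v},{r,s,v}} W5={{s},{v},{r,s},{r,v},{s,v},{r,s,v}}
  W12={{q,t},{s,v},{q,t,u},{r,s,v}} W13={{s,v},{t,u},{q,t,u},{r,s,v}} W14={{r,v},{r,s,v}} W15={{v},{r,v},{s,v},{r,s,v}} W23={{s},{q,u},{r,s},{s,v},{q,t,u},{r,s,v}} W24={{r,s},{r,s,v}} W25={{s},{r,s},{s,v},{r,s,v}} W34={{r,s},{r,s,v}} W35={{s},{r,s},{s,v},{r,s,v}} W45={{r,s},{r,v},{r,s,v}}
  W123={{s,v},{q,t,u},{r,s,v}} W124={{r,s,v}} W125={{s,v},{r,s,v}} W134={{r,s,v}} W135={{s,v},{r,s,v}} W145={{r,v},{r,s,v}} W234={{r,s},{r,s,v}} W235={{s},{r,s},{s,v},{r,s,v}} W245={{r,s},{r,s,v}} W345={{r,s},{r,s,v}}
  W1234={{r,s,v}} W1235={{s,v},{r,s,v}} W1245={{r,s,v}} W1345={{r,s,v}} W2345={{r,s},{r,s,v}}
  W12345={{r,s,v}}
components per intersection:
  W1: {{t},{q,t},{t,u},{q,t,u}} {{v},{r,v},{s,v},{r,s,v}}
  W2: {{p}} {{q},{q,t},{q,u},{q,t,u}} {{s},{r,s},{s,v},{r,s,v}}
  W3: {{s},{r,s},{s,v},{r,s,v}} {{u},{q,u},{t,u},{q,t,u}}
  W4: {{r},{r,s},{r,v},{r,s,v}}
  W5: {{s},{v},{r,s},{r,v},{s,v},{r,s,v}}
  W12: {{q,t},{q,t,u}} {{s,v},{r,s,v}}
  W13: {{s,v},{r,s,v}} {{t,u},{q,t,u}}
  W14: {{r,v},{r,s,v}}
  W15: {{v},{r,v},{s,v},{r,s,v}}
  W23: {{s},{r,s},{s,v},{r,s,v}} {{q,u},{q,t,u}}
  W24: {{r,s},{r,s,v}}
  W25: {{s},{r,s},{s,v},{r,s,v}}
  W34: {{r,s},{r,s,v}}
  W35: {{s},{r,s},{s,v},{r,s,v}}
  W45: {{r,s},{r,v},{r,s,v}}
  W123: {{s,v},{r,s,v}} {{q,t,u}}
  W124: {{r,s,v}}
  W125: {{s,v},{r,s,v}}
  W134: {{r,s,v}}
  W135: {{s,v},{r,s,v}}
  W145: {{r,v},{r,s,v}}
  W234: {{r,s},{r,s,v}}
  W235: {{s},{r,s},{s,v},{r,s,v}}
  W245: {{r,s},{r,s,v}}
  W345: {{r,s},{r,s,v}}
  W1234: {{r,s,v}}
  W1235: {{s,v},{r,s,v}}
  W1245: {{r,s,v}}
  W1345: {{r,s,v}}
  W2345: {{r,s},{r,s,v}}
  W12345: {{r,s,v}}
C dims 9,13,11,5; δ0: rk 6, SNF 1^6; δ1: rk 7, SNF 1^7; δ2: rk 4, SNF 1^4
degree 0: 9−6−0 = 3 → Ȟ^0 ≅ Z^3
degree 1: 13−7−6 = 0 → Ȟ^1 ≅ 0
degree 2: 11−4−7 = 0 → Ȟ^2 ≅ 0


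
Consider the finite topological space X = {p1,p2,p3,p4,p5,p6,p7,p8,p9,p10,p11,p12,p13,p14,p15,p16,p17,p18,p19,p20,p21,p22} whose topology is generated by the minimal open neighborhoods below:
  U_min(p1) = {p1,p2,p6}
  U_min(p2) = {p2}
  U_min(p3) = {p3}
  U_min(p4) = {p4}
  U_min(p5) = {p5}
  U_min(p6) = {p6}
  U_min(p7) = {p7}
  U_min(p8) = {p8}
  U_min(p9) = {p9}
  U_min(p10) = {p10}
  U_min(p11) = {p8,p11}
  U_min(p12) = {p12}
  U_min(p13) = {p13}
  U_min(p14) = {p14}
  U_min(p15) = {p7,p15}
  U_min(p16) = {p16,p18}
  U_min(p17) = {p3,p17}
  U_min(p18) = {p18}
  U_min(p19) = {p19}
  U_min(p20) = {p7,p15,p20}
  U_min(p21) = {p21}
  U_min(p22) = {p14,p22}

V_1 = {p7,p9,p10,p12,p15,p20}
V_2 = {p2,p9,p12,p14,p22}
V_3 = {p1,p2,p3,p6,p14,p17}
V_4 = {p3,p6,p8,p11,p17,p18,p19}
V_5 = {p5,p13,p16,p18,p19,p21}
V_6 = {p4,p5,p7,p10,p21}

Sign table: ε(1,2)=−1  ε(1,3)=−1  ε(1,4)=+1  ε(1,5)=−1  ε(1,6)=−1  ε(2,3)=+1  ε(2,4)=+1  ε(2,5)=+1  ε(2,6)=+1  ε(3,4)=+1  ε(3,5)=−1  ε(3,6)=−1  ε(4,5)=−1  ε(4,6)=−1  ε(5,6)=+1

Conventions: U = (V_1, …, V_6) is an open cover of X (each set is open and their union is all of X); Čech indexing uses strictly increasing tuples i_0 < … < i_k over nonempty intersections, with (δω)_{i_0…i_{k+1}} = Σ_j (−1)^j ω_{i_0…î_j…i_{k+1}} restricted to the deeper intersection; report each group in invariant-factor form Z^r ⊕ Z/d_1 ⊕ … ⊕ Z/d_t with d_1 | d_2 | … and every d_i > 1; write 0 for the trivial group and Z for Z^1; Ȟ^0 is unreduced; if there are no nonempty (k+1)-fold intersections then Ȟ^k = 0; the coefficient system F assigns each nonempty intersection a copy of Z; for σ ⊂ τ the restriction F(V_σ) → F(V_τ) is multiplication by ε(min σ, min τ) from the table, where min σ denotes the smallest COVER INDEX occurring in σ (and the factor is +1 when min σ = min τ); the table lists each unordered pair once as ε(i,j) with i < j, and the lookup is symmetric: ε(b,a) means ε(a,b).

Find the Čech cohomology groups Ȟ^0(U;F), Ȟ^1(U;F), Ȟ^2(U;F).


nonempty overlaps:
  V12={p9,p12} V16={p7,p10} V23={p2,p14} V34={p3,p6,p17} V45={p18,p19} V56={p5,p21}
C dims 6,6; δ0: rk 6, SNF 1^5·2
degree 0: 6−6−0 = 0 → Ȟ^0 ≅ 0
degree 1: 6−0−6 = 0 plus torsion [2] → Ȟ^1 ≅ Z/2
degree 2: 0−0−0 = 0 → Ȟ^2 ≅ 0

Ȟ^0 = 0,  Ȟ^1 = Z/2,  Ȟ^2 = 0


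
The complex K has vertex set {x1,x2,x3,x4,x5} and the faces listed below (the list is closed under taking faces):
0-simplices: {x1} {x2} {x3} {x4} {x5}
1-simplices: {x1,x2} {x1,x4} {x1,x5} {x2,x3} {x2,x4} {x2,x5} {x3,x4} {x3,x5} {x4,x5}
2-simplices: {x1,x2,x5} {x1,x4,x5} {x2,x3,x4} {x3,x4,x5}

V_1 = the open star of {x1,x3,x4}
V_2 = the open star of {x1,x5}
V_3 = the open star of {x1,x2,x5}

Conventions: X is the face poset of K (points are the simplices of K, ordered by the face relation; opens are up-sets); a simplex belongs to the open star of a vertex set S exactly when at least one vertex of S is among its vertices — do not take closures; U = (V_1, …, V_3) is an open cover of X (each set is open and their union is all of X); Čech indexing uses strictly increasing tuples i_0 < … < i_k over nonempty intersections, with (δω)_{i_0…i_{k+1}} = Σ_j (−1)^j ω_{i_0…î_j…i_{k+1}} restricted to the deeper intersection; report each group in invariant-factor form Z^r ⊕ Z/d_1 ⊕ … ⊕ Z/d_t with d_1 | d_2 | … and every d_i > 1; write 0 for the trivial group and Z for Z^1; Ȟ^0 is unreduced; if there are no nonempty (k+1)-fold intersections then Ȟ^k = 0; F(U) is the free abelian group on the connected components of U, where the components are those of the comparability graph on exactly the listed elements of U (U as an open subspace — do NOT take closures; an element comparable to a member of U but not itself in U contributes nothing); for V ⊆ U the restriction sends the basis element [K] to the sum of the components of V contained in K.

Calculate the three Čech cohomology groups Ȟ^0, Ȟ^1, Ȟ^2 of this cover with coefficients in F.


nonempty intersections:
  V1={{x1},{x3},{x4},{x1,x2},{x1,x4},{x1,x5},{x2,x3},{x2,x4},{x3,x4},{x3,x5},{x4,x5},{x1,x2,x5},{x1,x4,x5},{x2,x3,x4},{x3,x4,x5}} V2={{x1},{x5},{x1,x2},{x1,x4},{x1,x5},{x2,x5},{x3,x5},{x4,x5},{x1,x2,x5},{x1,x4,x5},{x3,x4,x5}} V3={{x1},{x2},{x5},{x1,x2},{x1,x4},{x1,x5},{x2,x3},{x2,x4},{x2,x5},{x3,x5},{x4,x5},{x1,x2,x5},{x1,x4,x5},{x2,x3,x4},{x3,x4,x5}}
  V12={{x1},{x1,x2},{x1,x4},{x1,x5},{x3,x5},{x4,x5},{x1,x2,x5},{x1,x4,x5},{x3,x4,x5}} V13={{x1},{x1,x2},{x1,x4},{x1,x5},{x2,x3},{x2,x4},{x3,x5},{x4,x5},{x1,x2,x5},{x1,x4,x5},{x2,x3,x4},{x3,x4,x5}} V23={{x1},{x5},{x1,x2},{x1,x4},{x1,x5},{x2,x5},{x3,x5},{x4,x5},{x1,x2,x5},{x1,x4,x5},{x3,x4,x5}}
  V123={{x1},{x1,x2},{x1,x4},{x1,x5},{x3,x5},{x4,x5},{x1,x2,x5},{x1,x4,x5},{x3,x4,x5}}
components per intersection:
  V1: {{x1},{x3},{x4},{x1,x2},{x1,x4},{x1,x5},{x2,x3},{x2,x4},{x3,x4},{x3,x5},{x4,x5},{x1,x2,x5},{x1,x4,x5},{x2,x3,x4},{x3,x4,x5}}
  V2: {{x1},{x5},{x1,x2},{x1,x4},{x1,x5},{x2,x5},{x3,x5},{x4,x5},{x1,x2,x5},{x1,x4,x5},{x3,x4,x5}}
  V3: {{x1},{x2},{x5},{x1,x2},{x1,x4},{x1,x5},{x2,x3},{x2,x4},{x2,x5},{x3,x5},{x4,x5},{x1,x2,x5},{x1,x4,x5},{x2,x3,x4},{x3,x4,x5}}
  V12: {{x1},{x1,x2},{x1,x4},{x1,x5},{x3,x5},{x4,x5},{x1,x2,x5},{x1,x4,x5},{x3,x4,x5}}
  V13: {{x1},{x1,x2},{x1,x4},{x1,x5},{x3,x5},{x4,x5},{x1,x2,x5},{x1,x4,x5},{x3,x4,x5}} {{x2,x3},{x2,x4},{x2,x3,x4}}
  V23: {{x1},{x5},{x1,x2},{x1,x4},{x1,x5},{x2,x5},{x3,x5},{x4,x5},{x1,x2,x5},{x1,x4,x5},{x3,x4,x5}}
  V123: {{x1},{x1,x2},{x1,x4},{x1,x5},{x3,x5},{x4,x5},{x1,x2,x5},{x1,x4,x5},{x3,x4,x5}}
C dims 3,4,1; δ0: rk 2, SNF 1^2; δ1: rk 1, SNF 1^1
Ȟ^0: (3−2)−0=1 ⇒ Z
Ȟ^1: (4−1)−2=1 ⇒ Z
Ȟ^2: (1−0)−1=0 ⇒ 0

Ȟ^0 ≅ Z, Ȟ^1 ≅ Z and Ȟ^2 ≅ 0


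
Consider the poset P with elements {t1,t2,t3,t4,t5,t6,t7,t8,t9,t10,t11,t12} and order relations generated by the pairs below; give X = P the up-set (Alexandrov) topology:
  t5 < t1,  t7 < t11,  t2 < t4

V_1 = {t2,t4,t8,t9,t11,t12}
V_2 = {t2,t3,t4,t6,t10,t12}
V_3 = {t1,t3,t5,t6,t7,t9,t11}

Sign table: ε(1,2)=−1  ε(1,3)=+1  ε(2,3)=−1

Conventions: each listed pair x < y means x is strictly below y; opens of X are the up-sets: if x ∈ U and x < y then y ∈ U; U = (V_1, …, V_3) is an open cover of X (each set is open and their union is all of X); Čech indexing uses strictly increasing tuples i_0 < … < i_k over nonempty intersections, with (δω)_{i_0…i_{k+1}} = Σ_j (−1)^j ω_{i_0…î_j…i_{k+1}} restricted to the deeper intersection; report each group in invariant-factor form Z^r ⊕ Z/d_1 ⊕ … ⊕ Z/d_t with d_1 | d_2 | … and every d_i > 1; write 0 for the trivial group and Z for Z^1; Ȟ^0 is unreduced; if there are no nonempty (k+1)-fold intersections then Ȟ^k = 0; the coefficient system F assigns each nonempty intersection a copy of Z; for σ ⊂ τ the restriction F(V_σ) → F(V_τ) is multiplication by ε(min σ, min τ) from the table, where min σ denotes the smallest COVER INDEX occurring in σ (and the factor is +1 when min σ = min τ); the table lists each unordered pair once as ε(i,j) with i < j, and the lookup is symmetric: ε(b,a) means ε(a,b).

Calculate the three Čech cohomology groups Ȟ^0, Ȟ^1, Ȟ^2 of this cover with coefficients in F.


nonempty intersections:
  V12={t2,t4,t12} V13={t9,t11} V23={t3,t6}
C dims 3,3; δ0: rk 2, SNF 1^2
Ȟ^0: (3−2)−0=1 ⇒ Z
Ȟ^1: (3−0)−2=1 ⇒ Z
Ȟ^2: (0−0)−0=0 ⇒ 0

Ȟ^0(U;F) ≅ Z; Ȟ^1(U;F) ≅ Z; Ȟ^2(U;F) ≅ 0


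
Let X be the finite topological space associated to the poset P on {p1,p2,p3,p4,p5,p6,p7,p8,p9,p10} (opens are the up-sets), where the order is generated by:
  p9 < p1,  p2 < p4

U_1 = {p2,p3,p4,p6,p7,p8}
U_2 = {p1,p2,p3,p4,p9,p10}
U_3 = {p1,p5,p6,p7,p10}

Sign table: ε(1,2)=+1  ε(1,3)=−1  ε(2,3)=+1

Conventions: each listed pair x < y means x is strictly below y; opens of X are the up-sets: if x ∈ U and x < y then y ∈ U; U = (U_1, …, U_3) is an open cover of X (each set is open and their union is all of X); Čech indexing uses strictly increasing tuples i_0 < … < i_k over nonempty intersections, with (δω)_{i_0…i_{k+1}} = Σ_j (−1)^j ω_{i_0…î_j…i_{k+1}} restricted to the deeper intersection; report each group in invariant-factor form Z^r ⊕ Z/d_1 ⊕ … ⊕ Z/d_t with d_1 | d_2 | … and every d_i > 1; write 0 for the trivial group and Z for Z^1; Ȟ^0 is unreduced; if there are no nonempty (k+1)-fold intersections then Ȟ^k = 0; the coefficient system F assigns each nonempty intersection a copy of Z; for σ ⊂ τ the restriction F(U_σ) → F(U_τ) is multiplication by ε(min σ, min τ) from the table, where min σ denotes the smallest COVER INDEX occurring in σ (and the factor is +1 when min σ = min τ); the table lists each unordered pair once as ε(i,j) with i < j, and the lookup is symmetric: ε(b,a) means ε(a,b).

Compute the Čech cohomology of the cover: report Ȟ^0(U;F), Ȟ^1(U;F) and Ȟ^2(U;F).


nonempty overlaps:
  U12={p2,p3,p4} U13={p6,p7} U23={p1,p10}
C dims 3,3; δ0: rk 3, SNF 1^2·2
degree 0: 3−3−0 = 0 → Ȟ^0 ≅ 0
degree 1: 3−0−3 = 0 plus torsion [2] → Ȟ^1 ≅ Z/2
degree 2: 0−0−0 = 0 → Ȟ^2 ≅ 0

Ȟ^0 = 0; Ȟ^1 = Z/2; Ȟ^2 = 0


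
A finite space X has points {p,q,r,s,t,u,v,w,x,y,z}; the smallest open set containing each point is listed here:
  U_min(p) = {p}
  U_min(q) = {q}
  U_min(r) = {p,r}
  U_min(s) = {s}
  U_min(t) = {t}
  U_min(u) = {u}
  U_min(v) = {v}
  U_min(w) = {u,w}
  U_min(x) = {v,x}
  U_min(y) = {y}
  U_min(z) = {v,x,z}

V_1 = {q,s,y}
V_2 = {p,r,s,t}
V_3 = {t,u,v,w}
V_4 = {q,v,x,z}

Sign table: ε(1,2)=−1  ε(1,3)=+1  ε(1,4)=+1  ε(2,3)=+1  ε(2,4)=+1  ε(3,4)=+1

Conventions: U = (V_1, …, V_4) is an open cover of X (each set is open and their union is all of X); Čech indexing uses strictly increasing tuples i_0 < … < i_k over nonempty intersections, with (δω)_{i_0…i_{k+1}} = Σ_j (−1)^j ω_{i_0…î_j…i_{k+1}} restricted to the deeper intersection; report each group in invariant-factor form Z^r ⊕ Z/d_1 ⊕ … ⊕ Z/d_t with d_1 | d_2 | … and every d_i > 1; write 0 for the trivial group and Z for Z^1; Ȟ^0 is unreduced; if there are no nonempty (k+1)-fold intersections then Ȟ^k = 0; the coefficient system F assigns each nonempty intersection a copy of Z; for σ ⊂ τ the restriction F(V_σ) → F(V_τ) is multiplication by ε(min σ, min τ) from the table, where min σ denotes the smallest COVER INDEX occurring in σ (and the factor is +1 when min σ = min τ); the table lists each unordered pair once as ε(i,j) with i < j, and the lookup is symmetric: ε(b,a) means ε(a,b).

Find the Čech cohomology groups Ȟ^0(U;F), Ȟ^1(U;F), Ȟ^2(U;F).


Ȟ^0(U;F) ≅ 0,  Ȟ^1(U;F) ≅ Z/2,  Ȟ^2(U;F) ≅ 0

nonempty intersections:
  V12={s} V14={q} V23={t} V34={v}
C dims 4,4; δ0: rk 4, SNF 1^3·2
Ȟ^0: (4−4)−0=0 ⇒ 0
Ȟ^1: (4−0)−4=0 plus torsion [2] ⇒ Z/2
Ȟ^2: (0−0)−0=0 ⇒ 0


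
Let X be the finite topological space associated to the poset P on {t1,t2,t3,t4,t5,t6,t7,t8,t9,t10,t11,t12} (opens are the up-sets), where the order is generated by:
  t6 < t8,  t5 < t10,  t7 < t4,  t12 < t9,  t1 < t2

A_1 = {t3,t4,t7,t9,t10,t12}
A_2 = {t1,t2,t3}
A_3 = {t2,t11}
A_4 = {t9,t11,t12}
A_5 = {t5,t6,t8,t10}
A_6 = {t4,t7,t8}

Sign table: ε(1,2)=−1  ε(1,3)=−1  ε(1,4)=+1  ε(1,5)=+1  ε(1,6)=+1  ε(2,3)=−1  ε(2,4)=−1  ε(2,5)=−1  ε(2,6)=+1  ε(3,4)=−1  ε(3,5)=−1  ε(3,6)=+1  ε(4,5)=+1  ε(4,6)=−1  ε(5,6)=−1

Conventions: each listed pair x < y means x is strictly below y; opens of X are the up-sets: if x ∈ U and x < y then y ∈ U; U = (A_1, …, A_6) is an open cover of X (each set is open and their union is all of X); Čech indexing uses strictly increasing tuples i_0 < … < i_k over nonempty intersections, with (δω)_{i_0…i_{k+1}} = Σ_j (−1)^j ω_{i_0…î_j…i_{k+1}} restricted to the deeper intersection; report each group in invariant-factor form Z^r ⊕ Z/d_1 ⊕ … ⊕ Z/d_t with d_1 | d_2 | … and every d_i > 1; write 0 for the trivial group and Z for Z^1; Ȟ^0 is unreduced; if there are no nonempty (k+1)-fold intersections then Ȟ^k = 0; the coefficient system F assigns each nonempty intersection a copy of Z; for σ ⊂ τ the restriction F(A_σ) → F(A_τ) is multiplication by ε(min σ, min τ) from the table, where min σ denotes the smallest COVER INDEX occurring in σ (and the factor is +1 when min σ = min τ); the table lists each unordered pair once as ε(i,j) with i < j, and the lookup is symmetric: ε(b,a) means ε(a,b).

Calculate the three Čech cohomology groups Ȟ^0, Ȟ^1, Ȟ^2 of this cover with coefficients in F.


Ȟ^0(U;F) ≅ 0; Ȟ^1(U;F) ≅ Z ⊕ Z/2; Ȟ^2(U;F) ≅ 0

nerve of the cover:
  A12={t3} A14={t9,t12} A15={t10} A16={t4,t7} A23={t2} A34={t11} A56={t8}
C dims 6,7; δ0: rk 6, SNF 1^5·2
Ȟ^0 = (6 − 6) − 0 = 0, so Ȟ^0 ≅ 0
Ȟ^1 = (7 − 0) − 6 = 1 plus torsion [2], so Ȟ^1 ≅ Z ⊕ Z/2
Ȟ^2 = (0 − 0) − 0 = 0, so Ȟ^2 ≅ 0


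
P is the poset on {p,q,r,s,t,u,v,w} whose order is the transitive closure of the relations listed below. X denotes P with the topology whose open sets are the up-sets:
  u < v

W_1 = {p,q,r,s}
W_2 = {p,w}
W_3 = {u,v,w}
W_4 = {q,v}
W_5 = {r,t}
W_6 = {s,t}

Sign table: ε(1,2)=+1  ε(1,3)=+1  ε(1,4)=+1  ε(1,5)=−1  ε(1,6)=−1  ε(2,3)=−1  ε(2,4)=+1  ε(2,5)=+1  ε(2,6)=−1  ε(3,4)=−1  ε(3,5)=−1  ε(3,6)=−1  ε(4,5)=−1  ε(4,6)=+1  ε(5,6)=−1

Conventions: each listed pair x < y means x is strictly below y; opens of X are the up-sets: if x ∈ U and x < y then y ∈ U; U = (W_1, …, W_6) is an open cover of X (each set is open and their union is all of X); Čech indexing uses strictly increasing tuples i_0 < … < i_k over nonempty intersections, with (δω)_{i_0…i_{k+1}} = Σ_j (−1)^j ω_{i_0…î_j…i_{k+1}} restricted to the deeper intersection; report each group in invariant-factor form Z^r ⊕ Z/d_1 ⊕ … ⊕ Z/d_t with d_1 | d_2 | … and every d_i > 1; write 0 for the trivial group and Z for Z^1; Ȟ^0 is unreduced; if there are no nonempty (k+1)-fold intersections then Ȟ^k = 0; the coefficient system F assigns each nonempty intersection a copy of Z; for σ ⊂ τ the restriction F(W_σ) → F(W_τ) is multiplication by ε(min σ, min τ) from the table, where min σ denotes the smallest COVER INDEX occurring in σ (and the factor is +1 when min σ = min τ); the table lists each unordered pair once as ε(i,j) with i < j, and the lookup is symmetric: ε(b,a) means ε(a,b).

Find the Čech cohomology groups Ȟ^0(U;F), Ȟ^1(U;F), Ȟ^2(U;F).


Ȟ^0 ≅ 0; Ȟ^1 ≅ Z ⊕ Z/2; Ȟ^2 ≅ 0

nonempty intersections:
  W12={p} W14={q} W15={r} W16={s} W23={w} W34={v} W56={t}
C dims 6,7; δ0: rk 6, SNF 1^5·2
Ȟ^0: (6−6)−0=0 ⇒ 0
Ȟ^1: (7−0)−6=1 plus torsion [2] ⇒ Z ⊕ Z/2
Ȟ^2: (0−0)−0=0 ⇒ 0


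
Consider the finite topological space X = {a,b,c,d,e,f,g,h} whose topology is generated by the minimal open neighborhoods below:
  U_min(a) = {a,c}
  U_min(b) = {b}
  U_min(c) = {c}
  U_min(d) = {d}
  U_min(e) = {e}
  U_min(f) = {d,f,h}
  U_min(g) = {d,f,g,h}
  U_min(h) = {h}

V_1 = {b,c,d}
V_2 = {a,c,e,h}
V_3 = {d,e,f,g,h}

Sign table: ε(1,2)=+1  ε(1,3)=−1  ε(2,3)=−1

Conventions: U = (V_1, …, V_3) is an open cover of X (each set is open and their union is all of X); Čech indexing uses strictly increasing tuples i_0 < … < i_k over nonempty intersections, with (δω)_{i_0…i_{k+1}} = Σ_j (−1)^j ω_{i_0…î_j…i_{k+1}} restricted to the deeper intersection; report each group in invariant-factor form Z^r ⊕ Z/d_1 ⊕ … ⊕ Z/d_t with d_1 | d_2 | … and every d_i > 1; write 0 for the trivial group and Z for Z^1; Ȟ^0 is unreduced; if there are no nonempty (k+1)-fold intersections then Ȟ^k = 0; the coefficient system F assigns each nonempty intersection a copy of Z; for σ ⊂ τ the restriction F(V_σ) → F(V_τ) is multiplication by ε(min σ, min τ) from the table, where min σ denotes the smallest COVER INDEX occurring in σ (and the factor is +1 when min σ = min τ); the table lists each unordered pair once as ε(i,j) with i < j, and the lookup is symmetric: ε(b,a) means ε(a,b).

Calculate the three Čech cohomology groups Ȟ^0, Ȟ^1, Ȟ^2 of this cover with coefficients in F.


Ȟ^0(U;F) ≅ Z, Ȟ^1(U;F) ≅ Z and Ȟ^2(U;F) ≅ 0

cover nerve:
  V12={c} V13={d} V23={e,h}
C dims 3,3; δ0: rk 2, SNF 1^2
Ȟ^0: (3−2)−0=1 ⇒ Z
Ȟ^1: (3−0)−2=1 ⇒ Z
Ȟ^2: (0−0)−0=0 ⇒ 0


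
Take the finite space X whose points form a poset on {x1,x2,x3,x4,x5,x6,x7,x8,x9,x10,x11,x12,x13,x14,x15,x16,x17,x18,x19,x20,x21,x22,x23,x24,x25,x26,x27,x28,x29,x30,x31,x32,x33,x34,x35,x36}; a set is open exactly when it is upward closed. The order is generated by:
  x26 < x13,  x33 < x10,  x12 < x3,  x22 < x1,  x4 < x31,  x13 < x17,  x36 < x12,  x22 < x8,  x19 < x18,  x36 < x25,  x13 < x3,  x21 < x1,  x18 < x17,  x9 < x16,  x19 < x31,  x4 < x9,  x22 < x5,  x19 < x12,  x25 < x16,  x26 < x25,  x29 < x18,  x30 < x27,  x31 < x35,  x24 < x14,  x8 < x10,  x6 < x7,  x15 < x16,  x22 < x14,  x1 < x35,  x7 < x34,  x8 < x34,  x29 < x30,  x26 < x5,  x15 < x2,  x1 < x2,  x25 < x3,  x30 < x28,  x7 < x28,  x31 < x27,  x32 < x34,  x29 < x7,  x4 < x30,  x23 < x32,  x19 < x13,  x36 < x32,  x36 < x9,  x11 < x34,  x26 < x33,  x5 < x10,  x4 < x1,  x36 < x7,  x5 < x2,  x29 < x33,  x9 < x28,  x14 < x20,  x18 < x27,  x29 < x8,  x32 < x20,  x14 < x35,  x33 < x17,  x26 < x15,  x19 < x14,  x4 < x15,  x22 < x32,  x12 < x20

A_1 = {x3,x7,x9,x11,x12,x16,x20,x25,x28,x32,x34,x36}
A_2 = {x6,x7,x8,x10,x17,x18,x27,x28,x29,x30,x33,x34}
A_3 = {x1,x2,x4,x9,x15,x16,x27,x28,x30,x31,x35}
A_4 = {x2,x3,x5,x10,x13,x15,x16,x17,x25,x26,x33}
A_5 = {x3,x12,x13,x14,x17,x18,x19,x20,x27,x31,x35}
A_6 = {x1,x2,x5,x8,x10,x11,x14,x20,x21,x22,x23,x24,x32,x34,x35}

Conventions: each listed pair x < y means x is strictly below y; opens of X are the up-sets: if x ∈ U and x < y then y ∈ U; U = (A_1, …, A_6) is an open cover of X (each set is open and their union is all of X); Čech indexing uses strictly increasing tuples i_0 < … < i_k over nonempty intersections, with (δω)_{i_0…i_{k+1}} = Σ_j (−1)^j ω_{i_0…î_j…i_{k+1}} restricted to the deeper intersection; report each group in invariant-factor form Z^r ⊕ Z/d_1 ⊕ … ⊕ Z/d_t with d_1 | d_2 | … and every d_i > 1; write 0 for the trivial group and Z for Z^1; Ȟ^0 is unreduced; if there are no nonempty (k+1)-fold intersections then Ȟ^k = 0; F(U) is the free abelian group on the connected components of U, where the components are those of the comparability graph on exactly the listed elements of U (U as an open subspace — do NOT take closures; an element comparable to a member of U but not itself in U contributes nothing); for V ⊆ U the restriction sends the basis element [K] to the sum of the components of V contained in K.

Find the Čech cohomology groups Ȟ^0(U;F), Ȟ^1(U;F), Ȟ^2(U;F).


intersection data:
  A12={x7,x28,x34} A13={x9,x16,x28} A14={x3,x16,x25} A15={x3,x12,x20} A16={x11,x20,x32,x34} A23={x27,x28,x30} A24={x10,x17,x33} A25={x17,x18,x27} A26={x8,x10,x34} A34={x2,x15,x16} A35={x27,x31,x35} A36={x1,x2,x35} A45={x3,x13,x17} A46={x2,x5,x10} A56={x14,x20,x35}
  A123={x28} A126={x34} A134={x16} A145={x3} A156={x20} A235={x27} A245={x17} A246={x10} A346={x2} A356={x35}
components per intersection:
  A1: {x3,x7,x9,x11,x12,x16,x20,x25,x28,x32,x34,x36}
  A2: {x6,x7,x8,x10,x17,x18,x27,x28,x29,x30,x33,x34}
  A3: {x1,x2,x4,x9,x15,x16,x27,x28,x30,x31,x35}
  A4: {x2,x3,x5,x10,x13,x15,x16,x17,x25,x26,x33}
  A5: {x3,x12,x13,x14,x17,x18,x19,x20,x27,x31,x35}
  A6: {x1,x2,x5,x8,x10,x11,x14,x20,x21,x22,x23,x24,x32,x34,x35}
  A12: {x7,x28,x34}
  A13: {x9,x16,x28}
  A14: {x3,x16,x25}
  A15: {x3,x12,x20}
  A16: {x11,x20,x32,x34}
  A23: {x27,x28,x30}
  A24: {x10,x17,x33}
  A25: {x17,x18,x27}
  A26: {x8,x10,x34}
  A34: {x2,x15,x16}
  A35: {x27,x31,x35}
  A36: {x1,x2,x35}
  A45: {x3,x13,x17}
  A46: {x2,x5,x10}
  A56: {x14,x20,x35}
  A123: {x28}
  A126: {x34}
  A134: {x16}
  A145: {x3}
  A156: {x20}
  A235: {x27}
  A245: {x17}
  A246: {x10}
  A346: {x2}
  A356: {x35}
C dims 6,15,10; δ0: rk 5, SNF 1^5; δ1: rk 10, SNF 1^9·2
Ȟ^0 = (6 − 5) − 0 = 1, so Ȟ^0 ≅ Z
Ȟ^1 = (15 − 10) − 5 = 0, so Ȟ^1 ≅ 0
Ȟ^2 = (10 − 0) − 10 = 0 plus torsion [2], so Ȟ^2 ≅ Z/2

Ȟ^0 ≅ Z,  Ȟ^1 ≅ 0,  Ȟ^2 ≅ Z/2


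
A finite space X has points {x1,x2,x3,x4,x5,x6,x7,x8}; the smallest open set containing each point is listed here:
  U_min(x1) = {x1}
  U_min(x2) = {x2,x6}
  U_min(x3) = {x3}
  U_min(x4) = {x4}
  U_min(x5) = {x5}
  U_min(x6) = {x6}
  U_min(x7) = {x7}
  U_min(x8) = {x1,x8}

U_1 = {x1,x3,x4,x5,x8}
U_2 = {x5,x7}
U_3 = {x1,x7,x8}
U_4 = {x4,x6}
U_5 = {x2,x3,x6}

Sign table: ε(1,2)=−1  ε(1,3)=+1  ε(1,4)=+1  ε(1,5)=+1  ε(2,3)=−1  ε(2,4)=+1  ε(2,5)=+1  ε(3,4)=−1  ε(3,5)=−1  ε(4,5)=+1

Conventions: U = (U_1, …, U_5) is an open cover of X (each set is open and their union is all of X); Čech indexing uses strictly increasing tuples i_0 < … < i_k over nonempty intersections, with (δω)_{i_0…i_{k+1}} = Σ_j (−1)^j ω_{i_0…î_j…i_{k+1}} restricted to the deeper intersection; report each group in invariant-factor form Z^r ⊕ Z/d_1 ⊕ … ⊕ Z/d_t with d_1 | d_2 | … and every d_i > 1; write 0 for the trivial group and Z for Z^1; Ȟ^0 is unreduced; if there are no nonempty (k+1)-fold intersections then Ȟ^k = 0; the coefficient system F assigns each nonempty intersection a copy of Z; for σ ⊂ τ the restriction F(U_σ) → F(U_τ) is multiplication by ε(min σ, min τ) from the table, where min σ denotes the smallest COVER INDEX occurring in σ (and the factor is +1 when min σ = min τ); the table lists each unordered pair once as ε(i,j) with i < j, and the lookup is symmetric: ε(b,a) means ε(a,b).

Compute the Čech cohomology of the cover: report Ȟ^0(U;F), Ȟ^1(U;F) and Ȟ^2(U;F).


Ȟ^0(U;F) ≅ Z, Ȟ^1(U;F) ≅ Z^2 and Ȟ^2(U;F) ≅ 0

nonempty overlaps:
  U12={x5} U13={x1,x8} U14={x4} U15={x3} U23={x7} U45={x6}
C dims 5,6; δ0: rk 4, SNF 1^4
degree 0: 5−4−0 = 1 → Ȟ^0 ≅ Z
degree 1: 6−0−4 = 2 → Ȟ^1 ≅ Z^2
degree 2: 0−0−0 = 0 → Ȟ^2 ≅ 0


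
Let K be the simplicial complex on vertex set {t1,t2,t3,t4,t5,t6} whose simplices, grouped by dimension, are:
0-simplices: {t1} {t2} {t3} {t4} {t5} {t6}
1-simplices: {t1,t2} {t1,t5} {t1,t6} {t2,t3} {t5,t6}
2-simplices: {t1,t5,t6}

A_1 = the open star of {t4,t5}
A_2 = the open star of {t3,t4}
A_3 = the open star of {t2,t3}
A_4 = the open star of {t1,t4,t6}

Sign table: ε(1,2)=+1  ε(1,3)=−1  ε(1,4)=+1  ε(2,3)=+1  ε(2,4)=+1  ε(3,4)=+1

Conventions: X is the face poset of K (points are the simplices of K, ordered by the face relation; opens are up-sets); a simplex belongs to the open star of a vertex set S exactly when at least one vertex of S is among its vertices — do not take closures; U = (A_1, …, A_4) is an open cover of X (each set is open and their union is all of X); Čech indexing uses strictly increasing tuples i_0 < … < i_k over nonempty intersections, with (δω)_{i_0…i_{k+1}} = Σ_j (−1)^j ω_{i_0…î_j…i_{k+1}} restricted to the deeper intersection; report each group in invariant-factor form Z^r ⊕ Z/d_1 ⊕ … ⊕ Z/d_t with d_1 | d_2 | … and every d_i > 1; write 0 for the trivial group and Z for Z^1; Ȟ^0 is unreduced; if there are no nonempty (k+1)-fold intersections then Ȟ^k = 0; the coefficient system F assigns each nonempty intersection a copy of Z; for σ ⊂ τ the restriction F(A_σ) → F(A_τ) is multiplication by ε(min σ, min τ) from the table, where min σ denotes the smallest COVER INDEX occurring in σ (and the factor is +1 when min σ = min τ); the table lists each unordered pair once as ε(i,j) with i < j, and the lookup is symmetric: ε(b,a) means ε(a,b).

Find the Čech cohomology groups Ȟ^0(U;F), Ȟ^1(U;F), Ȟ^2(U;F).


nonempty overlaps:
  A1={{t4},{t5},{t1,t5},{t5,t6},{t1,t5,t6}} A2={{t3},{t4},{t2,t3}} A3={{t2},{t3},{t1,t2},{t2,t3}} A4={{t1},{t4},{t6},{t1,t2},{t1,t5},{t1,t6},{t5,t6},{t1,t5,t6}}
  A12={{t4}} A14={{t4},{t1,t5},{t5,t6},{t1,t5,t6}} A23={{t3},{t2,t3}} A24={{t4}} A34={{t1,t2}}
  A124={{t4}}
C dims 4,5,1; δ0: rk 3, SNF 1^3; δ1: rk 1, SNF 1^1
degree 0: 4−3−0 = 1 → Ȟ^0 ≅ Z
degree 1: 5−1−3 = 1 → Ȟ^1 ≅ Z
degree 2: 1−0−1 = 0 → Ȟ^2 ≅ 0

Ȟ^0 ≅ Z,  Ȟ^1 ≅ Z,  Ȟ^2 ≅ 0


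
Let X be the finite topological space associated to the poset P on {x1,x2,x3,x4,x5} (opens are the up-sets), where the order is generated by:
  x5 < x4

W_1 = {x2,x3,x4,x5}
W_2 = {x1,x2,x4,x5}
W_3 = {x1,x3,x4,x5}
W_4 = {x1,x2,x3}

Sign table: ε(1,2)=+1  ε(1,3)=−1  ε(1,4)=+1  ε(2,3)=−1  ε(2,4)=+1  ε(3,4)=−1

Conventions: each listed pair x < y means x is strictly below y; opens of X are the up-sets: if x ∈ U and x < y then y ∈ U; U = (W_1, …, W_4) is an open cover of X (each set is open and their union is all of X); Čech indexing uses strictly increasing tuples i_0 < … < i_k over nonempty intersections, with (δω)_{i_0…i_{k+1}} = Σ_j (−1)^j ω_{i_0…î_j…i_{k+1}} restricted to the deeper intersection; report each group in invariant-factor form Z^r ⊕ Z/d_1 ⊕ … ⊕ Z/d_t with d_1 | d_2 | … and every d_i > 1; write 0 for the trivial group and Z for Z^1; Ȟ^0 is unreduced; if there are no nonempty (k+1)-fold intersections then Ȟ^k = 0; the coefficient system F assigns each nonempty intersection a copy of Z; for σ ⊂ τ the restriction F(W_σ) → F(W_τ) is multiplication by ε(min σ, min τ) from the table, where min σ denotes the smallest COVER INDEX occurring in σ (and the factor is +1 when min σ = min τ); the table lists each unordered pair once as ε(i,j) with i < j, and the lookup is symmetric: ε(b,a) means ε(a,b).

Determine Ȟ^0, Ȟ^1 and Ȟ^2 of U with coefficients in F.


nerve simplices:
  W12={x2,x4,x5} W13={x3,x4,x5} W14={x2,x3} W23={x1,x4,x5} W24={x1,x2} W34={x1,x3}
  W123={x4,x5} W124={x2} W134={x3} W234={x1}
C dims 4,6,4; δ0: rk 3, SNF 1^3; δ1: rk 3, SNF 1^3
degree 0: 4−3−0 = 1 → Ȟ^0 ≅ Z
degree 1: 6−3−3 = 0 → Ȟ^1 ≅ 0
degree 2: 4−0−3 = 1 → Ȟ^2 ≅ Z

Ȟ^0 ≅ Z, Ȟ^1 ≅ 0, Ȟ^2 ≅ Z


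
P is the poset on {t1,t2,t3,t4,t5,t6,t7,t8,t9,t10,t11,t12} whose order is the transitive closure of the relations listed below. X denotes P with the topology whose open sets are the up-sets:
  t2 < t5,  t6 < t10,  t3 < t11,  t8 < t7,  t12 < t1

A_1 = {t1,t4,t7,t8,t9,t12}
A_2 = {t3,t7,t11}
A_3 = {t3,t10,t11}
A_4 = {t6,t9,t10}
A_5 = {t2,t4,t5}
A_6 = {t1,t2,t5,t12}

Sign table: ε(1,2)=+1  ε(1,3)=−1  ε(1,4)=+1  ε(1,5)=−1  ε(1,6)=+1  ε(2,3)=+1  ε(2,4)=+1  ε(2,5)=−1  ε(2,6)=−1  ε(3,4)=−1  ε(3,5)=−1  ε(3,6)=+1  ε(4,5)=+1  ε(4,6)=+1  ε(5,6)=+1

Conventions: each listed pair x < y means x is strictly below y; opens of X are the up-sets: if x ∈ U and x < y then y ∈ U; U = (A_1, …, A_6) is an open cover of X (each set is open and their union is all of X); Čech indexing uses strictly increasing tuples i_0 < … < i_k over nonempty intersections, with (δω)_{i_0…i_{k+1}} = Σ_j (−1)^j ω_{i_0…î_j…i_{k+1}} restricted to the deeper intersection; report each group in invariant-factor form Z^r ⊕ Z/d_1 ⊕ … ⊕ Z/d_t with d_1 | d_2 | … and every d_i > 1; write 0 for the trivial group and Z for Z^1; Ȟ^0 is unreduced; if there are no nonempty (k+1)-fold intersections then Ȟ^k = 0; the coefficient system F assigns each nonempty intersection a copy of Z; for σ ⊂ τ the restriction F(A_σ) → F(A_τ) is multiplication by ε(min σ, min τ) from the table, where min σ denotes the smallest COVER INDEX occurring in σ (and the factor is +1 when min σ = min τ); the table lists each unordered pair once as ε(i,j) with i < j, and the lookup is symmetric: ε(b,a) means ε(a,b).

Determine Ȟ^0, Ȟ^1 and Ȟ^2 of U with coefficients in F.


Ȟ^0 = 0,  Ȟ^1 = Z ⊕ Z/2,  Ȟ^2 = 0

nerve of the cover:
  A12={t7} A14={t9} A15={t4} A16={t1,t12} A23={t3,t11} A34={t10} A56={t2,t5}
C dims 6,7; δ0: rk 6, SNF 1^5·2
Ȟ^0 = (6 − 6) − 0 = 0, so Ȟ^0 ≅ 0
Ȟ^1 = (7 − 0) − 6 = 1 plus torsion [2], so Ȟ^1 ≅ Z ⊕ Z/2
Ȟ^2 = (0 − 0) − 0 = 0, so Ȟ^2 ≅ 0


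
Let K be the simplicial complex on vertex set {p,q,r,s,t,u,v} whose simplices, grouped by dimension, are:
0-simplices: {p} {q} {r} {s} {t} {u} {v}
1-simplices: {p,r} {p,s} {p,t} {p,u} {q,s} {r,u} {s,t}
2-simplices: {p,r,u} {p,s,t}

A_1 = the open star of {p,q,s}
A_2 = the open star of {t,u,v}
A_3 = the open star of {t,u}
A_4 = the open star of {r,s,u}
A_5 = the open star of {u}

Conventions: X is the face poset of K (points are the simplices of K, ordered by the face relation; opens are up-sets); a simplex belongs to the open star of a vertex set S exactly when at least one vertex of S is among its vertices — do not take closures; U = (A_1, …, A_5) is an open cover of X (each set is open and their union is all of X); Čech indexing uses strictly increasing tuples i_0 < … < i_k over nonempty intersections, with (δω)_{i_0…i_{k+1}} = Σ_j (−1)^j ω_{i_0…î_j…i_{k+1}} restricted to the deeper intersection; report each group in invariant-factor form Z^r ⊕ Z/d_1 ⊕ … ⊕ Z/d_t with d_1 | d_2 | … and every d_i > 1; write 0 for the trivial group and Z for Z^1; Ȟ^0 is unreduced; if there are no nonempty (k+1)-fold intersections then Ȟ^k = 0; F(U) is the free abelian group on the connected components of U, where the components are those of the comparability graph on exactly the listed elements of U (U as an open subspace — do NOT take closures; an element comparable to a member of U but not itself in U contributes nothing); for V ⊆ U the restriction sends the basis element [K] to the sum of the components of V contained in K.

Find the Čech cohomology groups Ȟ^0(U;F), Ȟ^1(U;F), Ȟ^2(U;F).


intersection data:
  A1={{p},{q},{s},{p,r},{p,s},{p,t},{p,u},{q,s},{s,t},{p,r,u},{p,s,t}} A2={{t},{u},{v},{p,t},{p,u},{r,u},{s,t},{p,r,u},{p,s,t}} A3={{t},{u},{p,t},{p,u},{r,u},{s,t},{p,r,u},{p,s,t}} A4={{r},{s},{u},{p,r},{p,s},{p,u},{q,s},{r,u},{s,t},{p,r,u},{p,s,t}} A5={{u},{p,u},{r,u},{p,r,u}}
  A12={{p,t},{p,u},{s,t},{p,r,u},{p,s,t}} A13={{p,t},{p,u},{s,t},{p,r,u},{p,s,t}} A14={{s},{p,r},{p,s},{p,u},{q,s},{s,t},{p,r,u},{p,s,t}} A15={{p,u},{p,r,u}} A23={{t},{u},{p,t},{p,u},{r,u},{s,t},{p,r,u},{p,s,t}} A24={{u},{p,u},{r,u},{s,t},{p,r,u},{p,s,t}} A25={{u},{p,u},{r,u},{p,r,u}} A34={{u},{p,u},{r,u},{s,t},{p,r,u},{p,s,t}} A35={{u},{p,u},{r,u},{p,r,u}} A45={{u},{p,u},{r,u},{p,r,u}}
  A123={{p,t},{p,u},{s,t},{p,r,u},{p,s,t}} A124={{p,u},{s,t},{p,r,u},{p,s,t}} A125={{p,u},{p,r,u}} A134={{p,u},{s,t},{p,r,u},{p,s,t}} A135={{p,u},{p,r,u}} A145={{p,u},{p,r,u}} A234={{u},{p,u},{r,u},{s,t},{p,r,u},{p,s,t}} A235={{u},{p,u},{r,u},{p,r,u}} A245={{u},{p,u},{r,u},{p,r,u}} A345={{u},{p,u},{r,u},{p,r,u}}
  A1234={{p,u},{s,t},{p,r,u},{p,s,t}} A1235={{p,u},{p,r,u}} A1245={{p,u},{p,r,u}} A1345={{p,u},{p,r,u}} A2345={{u},{p,u},{r,u},{p,r,u}}
  A12345={{p,u},{p,r,u}}
components per intersection:
  A1: {{p},{q},{s},{p,r},{p,s},{p,t},{p,u},{q,s},{s,t},{p,r,u},{p,s,t}}
  A2: {{t},{p,t},{s,t},{p,s,t}} {{u},{p,u},{r,u},{p,r,u}} {{v}}
  A3: {{t},{p,t},{s,t},{p,s,t}} {{u},{p,u},{r,u},{p,r,u}}
  A4: {{r},{u},{p,r},{p,u},{r,u},{p,r,u}} {{s},{p,s},{q,s},{s,t},{p,s,t}}
  A5: {{u},{p,u},{r,u},{p,r,u}}
  A12: {{p,t},{s,t},{p,s,t}} {{p,u},{p,r,u}}
  A13: {{p,t},{s,t},{p,s,t}} {{p,u},{p,r,u}}
  A14: {{s},{p,s},{q,s},{s,t},{p,s,t}} {{p,r},{p,u},{p,r,u}}
  A15: {{p,u},{p,r,u}}
  A23: {{t},{p,t},{s,t},{p,s,t}} {{u},{p,u},{r,u},{p,r,u}}
  A24: {{u},{p,u},{r,u},{p,r,u}} {{s,t},{p,s,t}}
  A25: {{u},{p,u},{r,u},{p,r,u}}
  A34: {{u},{p,u},{r,u},{p,r,u}} {{s,t},{p,s,t}}
  A35: {{u},{p,u},{r,u},{p,r,u}}
  A45: {{u},{p,u},{r,u},{p,r,u}}
  A123: {{p,t},{s,t},{p,s,t}} {{p,u},{p,r,u}}
  A124: {{p,u},{p,r,u}} {{s,t},{p,s,t}}
  A125: {{p,u},{p,r,u}}
  A134: {{p,u},{p,r,u}} {{s,t},{p,s,t}}
  A135: {{p,u},{p,r,u}}
  A145: {{p,u},{p,r,u}}
  A234: {{u},{p,u},{r,u},{p,r,u}} {{s,t},{p,s,t}}
  A235: {{u},{p,u},{r,u},{p,r,u}}
  A245: {{u},{p,u},{r,u},{p,r,u}}
  A345: {{u},{p,u},{r,u},{p,r,u}}
  A1234: {{p,u},{p,r,u}} {{s,t},{p,s,t}}
  A1235: {{p,u},{p,r,u}}
  A1245: {{p,u},{p,r,u}}
  A1345: {{p,u},{p,r,u}}
  A2345: {{u},{p,u},{r,u},{p,r,u}}
  A12345: {{p,u},{p,r,u}}
C dims 9,16,14,6; δ0: rk 7, SNF 1^7; δ1: rk 9, SNF 1^9; δ2: rk 5, SNF 1^5
Ȟ^0 = (9 − 7) − 0 = 2, so Ȟ^0 ≅ Z^2
Ȟ^1 = (16 − 9) − 7 = 0, so Ȟ^1 ≅ 0
Ȟ^2 = (14 − 5) − 9 = 0, so Ȟ^2 ≅ 0

Ȟ^0(U;F) ≅ Z^2; Ȟ^1(U;F) ≅ 0; Ȟ^2(U;F) ≅ 0
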